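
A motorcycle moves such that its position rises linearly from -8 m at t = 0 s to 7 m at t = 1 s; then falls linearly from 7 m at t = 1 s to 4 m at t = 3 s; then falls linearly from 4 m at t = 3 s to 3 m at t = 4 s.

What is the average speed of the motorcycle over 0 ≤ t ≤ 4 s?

Average speed = (total path length)/(elapsed time); on a piecewise-linear x-t graph the path length is Σ|Δx|.
0–1 s: |Δx| = |7 − -8| = 15 m
1–3 s: |Δx| = |4 − 7| = 3 m
3–4 s: |Δx| = |3 − 4| = 1 m
Total path = 19 m; average speed = 19/4 = 4.75 m/s.

4.75 m/s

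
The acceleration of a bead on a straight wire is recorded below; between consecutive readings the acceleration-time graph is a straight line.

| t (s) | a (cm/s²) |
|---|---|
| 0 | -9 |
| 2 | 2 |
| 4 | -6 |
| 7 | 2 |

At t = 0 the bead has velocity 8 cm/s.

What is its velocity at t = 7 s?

Δv equals the area under the a-t graph; then v = v₀ + Δv.
0–2 s: ½(-9 + 2)(2) = -7 cm/s
2–4 s: ½(2 + -6)(2) = -4 cm/s
4–7 s: ½(-6 + 2)(3) = -6 cm/s
Δv = -17 cm/s, so v(7) = 8 + (-17) = -9 cm/s.

-9 cm/s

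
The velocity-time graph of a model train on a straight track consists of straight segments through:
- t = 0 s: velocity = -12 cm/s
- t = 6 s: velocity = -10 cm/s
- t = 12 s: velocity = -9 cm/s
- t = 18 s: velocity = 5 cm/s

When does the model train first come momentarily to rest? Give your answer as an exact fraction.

v changes sign on 12–18 s (from -9 to 5); the graph is linear there, so v = 0 at t = 12 + (9)·(18 − 12)/(5 − -9) = 111/7 s.

t = 111/7 s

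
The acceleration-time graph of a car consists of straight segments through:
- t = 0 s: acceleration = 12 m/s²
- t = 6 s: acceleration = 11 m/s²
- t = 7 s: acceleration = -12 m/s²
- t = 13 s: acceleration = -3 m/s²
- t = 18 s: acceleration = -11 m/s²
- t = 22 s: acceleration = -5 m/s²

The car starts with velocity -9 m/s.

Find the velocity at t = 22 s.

-52.5 m/s

Δv equals the area under the a-t graph; then v = v₀ + Δv.
0–6 s: ½(12 + 11)(6) = 69 m/s
6–7 s: ½(11 + -12)(1) = -0.5 m/s
7–13 s: ½(-12 + -3)(6) = -45 m/s
13–18 s: ½(-3 + -11)(5) = -35 m/s
18–22 s: ½(-11 + -5)(4) = -32 m/s
Δv = -43.5 m/s, so v(22) = -9 + (-43.5) = -52.5 m/s.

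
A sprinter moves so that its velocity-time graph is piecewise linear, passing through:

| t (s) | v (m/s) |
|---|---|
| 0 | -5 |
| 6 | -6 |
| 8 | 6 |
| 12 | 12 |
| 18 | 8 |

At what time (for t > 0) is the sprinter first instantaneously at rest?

t = 7 s

v changes sign on 6–8 s (from -6 to 6); the graph is linear there, so v = 0 at t = 6 + (6)·(8 − 6)/(6 − -6) = 7 s.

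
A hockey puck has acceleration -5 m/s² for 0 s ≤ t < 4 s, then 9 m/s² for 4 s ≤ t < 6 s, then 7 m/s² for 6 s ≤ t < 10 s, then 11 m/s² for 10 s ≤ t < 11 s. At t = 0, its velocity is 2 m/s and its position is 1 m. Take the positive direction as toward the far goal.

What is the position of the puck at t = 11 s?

40.5 m

On each constant-a segment, Δv = aΔt and Δx = v₀Δt + ½aΔt²; chain segment to segment.
0–4 s: v starts 2 m/s; Δx = 2·4 + ½·-5·4² = -32 m; v ends -18 m/s.
4–6 s: v starts -18 m/s; Δx = -18·2 + ½·9·2² = -18 m; v ends 0 m/s.
6–10 s: v starts 0 m/s; Δx = 0·4 + ½·7·4² = 56 m; v ends 28 m/s.
10–11 s: v starts 28 m/s; Δx = 28·1 + ½·11·1² = 33.5 m; v ends 39 m/s.
x(11) = 1 + Σ Δx = 40.5 m.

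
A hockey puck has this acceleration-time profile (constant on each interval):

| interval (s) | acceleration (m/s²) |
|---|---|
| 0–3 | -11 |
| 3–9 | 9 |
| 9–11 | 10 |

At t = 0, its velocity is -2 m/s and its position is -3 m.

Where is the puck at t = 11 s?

On each constant-a segment, Δv = aΔt and Δx = v₀Δt + ½aΔt²; chain segment to segment.
0–3 s: v starts -2 m/s; Δx = -2·3 + ½·-11·3² = -55.5 m; v ends -35 m/s.
3–9 s: v starts -35 m/s; Δx = -35·6 + ½·9·6² = -48 m; v ends 19 m/s.
9–11 s: v starts 19 m/s; Δx = 19·2 + ½·10·2² = 58 m; v ends 39 m/s.
x(11) = -3 + Σ Δx = -48.5 m.

-48.5 m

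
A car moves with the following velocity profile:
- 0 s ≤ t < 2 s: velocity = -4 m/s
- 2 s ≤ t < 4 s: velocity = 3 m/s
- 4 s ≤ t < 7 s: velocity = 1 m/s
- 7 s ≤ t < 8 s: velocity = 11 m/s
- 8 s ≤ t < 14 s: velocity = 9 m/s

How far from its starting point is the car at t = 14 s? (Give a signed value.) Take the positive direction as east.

66 m

Net displacement equals the area under the velocity-time graph (areas below the axis count negative).
0–2 s: -4 × 2 = -8 m
2–4 s: 3 × 2 = 6 m
4–7 s: 1 × 3 = 3 m
7–8 s: 11 × 1 = 11 m
8–14 s: 9 × 6 = 54 m
Net displacement = 66 m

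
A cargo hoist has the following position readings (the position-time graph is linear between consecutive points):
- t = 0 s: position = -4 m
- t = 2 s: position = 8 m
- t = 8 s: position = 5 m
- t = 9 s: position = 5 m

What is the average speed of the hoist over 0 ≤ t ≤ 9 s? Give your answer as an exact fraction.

Average speed = (total path length)/(elapsed time); on a piecewise-linear x-t graph the path length is Σ|Δx|.
0–2 s: |Δx| = |8 − -4| = 12 m
2–8 s: |Δx| = |5 − 8| = 3 m
8–9 s: |Δx| = |5 − 5| = 0 m
Total path = 15 m; average speed = 15/9 = 5/3 m/s.

5/3 m/s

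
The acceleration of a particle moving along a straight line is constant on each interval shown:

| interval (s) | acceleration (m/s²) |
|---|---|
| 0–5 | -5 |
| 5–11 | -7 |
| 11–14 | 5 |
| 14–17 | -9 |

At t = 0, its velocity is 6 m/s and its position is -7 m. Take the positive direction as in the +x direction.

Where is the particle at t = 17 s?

-618.5 m

On each constant-a segment, Δv = aΔt and Δx = v₀Δt + ½aΔt²; chain segment to segment.
0–5 s: v starts 6 m/s; Δx = 6·5 + ½·-5·5² = -32.5 m; v ends -19 m/s.
5–11 s: v starts -19 m/s; Δx = -19·6 + ½·-7·6² = -240 m; v ends -61 m/s.
11–14 s: v starts -61 m/s; Δx = -61·3 + ½·5·3² = -160.5 m; v ends -46 m/s.
14–17 s: v starts -46 m/s; Δx = -46·3 + ½·-9·3² = -178.5 m; v ends -73 m/s.
x(17) = -7 + Σ Δx = -618.5 m.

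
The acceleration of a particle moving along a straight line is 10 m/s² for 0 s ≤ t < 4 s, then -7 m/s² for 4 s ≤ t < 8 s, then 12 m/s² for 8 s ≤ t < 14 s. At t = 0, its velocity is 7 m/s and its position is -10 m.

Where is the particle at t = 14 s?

On each constant-a segment, Δv = aΔt and Δx = v₀Δt + ½aΔt²; chain segment to segment.
0–4 s: v starts 7 m/s; Δx = 7·4 + ½·10·4² = 108 m; v ends 47 m/s.
4–8 s: v starts 47 m/s; Δx = 47·4 + ½·-7·4² = 132 m; v ends 19 m/s.
8–14 s: v starts 19 m/s; Δx = 19·6 + ½·12·6² = 330 m; v ends 91 m/s.
x(14) = -10 + Σ Δx = 560 m.

560 m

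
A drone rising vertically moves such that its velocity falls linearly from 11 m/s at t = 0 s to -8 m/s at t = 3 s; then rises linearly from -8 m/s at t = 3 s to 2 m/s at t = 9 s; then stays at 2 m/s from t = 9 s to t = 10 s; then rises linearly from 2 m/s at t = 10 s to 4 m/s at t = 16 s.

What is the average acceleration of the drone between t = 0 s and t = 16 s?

-0.4375 m/s²

Average acceleration = Δv/Δt = (4 − 11)/(16 − 0) = -0.4375 m/s².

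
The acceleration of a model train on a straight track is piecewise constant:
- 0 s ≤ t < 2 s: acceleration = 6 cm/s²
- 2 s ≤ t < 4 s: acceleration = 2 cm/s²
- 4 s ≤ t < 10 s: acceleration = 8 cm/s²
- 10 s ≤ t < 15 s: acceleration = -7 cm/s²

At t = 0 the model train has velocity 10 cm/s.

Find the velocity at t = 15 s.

Δv equals the area under the a-t graph; then v = v₀ + Δv.
0–2 s: 6 × 2 = 12 cm/s
2–4 s: 2 × 2 = 4 cm/s
4–10 s: 8 × 6 = 48 cm/s
10–15 s: -7 × 5 = -35 cm/s
Δv = 29 cm/s, so v(15) = 10 + (29) = 39 cm/s.

39 cm/s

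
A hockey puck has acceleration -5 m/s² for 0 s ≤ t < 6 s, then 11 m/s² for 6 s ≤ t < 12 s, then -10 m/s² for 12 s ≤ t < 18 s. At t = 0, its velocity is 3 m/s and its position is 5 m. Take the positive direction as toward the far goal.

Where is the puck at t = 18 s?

On each constant-a segment, Δv = aΔt and Δx = v₀Δt + ½aΔt²; chain segment to segment.
0–6 s: v starts 3 m/s; Δx = 3·6 + ½·-5·6² = -72 m; v ends -27 m/s.
6–12 s: v starts -27 m/s; Δx = -27·6 + ½·11·6² = 36 m; v ends 39 m/s.
12–18 s: v starts 39 m/s; Δx = 39·6 + ½·-10·6² = 54 m; v ends -21 m/s.
x(18) = 5 + Σ Δx = 23 m.

23 m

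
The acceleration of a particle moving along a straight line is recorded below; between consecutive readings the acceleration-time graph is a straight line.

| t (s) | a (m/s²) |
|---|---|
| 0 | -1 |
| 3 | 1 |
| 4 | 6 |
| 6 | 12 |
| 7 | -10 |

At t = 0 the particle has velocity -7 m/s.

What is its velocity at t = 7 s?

15.5 m/s

Δv equals the area under the a-t graph; then v = v₀ + Δv.
0–3 s: ½(-1 + 1)(3) = 0 m/s
3–4 s: ½(1 + 6)(1) = 3.5 m/s
4–6 s: ½(6 + 12)(2) = 18 m/s
6–7 s: ½(12 + -10)(1) = 1 m/s
Δv = 22.5 m/s, so v(7) = -7 + (22.5) = 15.5 m/s.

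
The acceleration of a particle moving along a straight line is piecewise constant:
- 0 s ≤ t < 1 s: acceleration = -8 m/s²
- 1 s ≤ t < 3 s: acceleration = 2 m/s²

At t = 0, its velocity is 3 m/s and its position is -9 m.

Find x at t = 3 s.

-16 m

On each constant-a segment, Δv = aΔt and Δx = v₀Δt + ½aΔt²; chain segment to segment.
0–1 s: v starts 3 m/s; Δx = 3·1 + ½·-8·1² = -1 m; v ends -5 m/s.
1–3 s: v starts -5 m/s; Δx = -5·2 + ½·2·2² = -6 m; v ends -1 m/s.
x(3) = -9 + Σ Δx = -16 m.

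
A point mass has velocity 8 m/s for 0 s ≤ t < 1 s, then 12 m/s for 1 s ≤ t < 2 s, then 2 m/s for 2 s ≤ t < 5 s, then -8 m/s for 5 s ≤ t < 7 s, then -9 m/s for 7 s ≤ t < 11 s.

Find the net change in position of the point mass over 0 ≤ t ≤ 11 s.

-26 m

Displacement is the signed area under the v-t curve.
0–1 s: 8 × 1 = 8 m
1–2 s: 12 × 1 = 12 m
2–5 s: 2 × 3 = 6 m
5–7 s: -8 × 2 = -16 m
7–11 s: -9 × 4 = -36 m
Net displacement = -26 m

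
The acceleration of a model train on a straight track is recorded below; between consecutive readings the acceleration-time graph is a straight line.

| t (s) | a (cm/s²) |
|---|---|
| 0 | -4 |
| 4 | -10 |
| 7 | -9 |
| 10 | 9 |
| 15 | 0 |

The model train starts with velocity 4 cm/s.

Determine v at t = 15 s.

Δv equals the area under the a-t graph; then v = v₀ + Δv.
0–4 s: ½(-4 + -10)(4) = -28 cm/s
4–7 s: ½(-10 + -9)(3) = -28.5 cm/s
7–10 s: ½(-9 + 9)(3) = 0 cm/s
10–15 s: ½(9 + 0)(5) = 22.5 cm/s
Δv = -34 cm/s, so v(15) = 4 + (-34) = -30 cm/s.

-30 cm/s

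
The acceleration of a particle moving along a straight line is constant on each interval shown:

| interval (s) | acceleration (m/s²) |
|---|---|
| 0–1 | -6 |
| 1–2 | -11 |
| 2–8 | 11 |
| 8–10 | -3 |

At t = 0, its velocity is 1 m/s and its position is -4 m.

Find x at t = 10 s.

179.5 m

On each constant-a segment, Δv = aΔt and Δx = v₀Δt + ½aΔt²; chain segment to segment.
0–1 s: v starts 1 m/s; Δx = 1·1 + ½·-6·1² = -2 m; v ends -5 m/s.
1–2 s: v starts -5 m/s; Δx = -5·1 + ½·-11·1² = -10.5 m; v ends -16 m/s.
2–8 s: v starts -16 m/s; Δx = -16·6 + ½·11·6² = 102 m; v ends 50 m/s.
8–10 s: v starts 50 m/s; Δx = 50·2 + ½·-3·2² = 94 m; v ends 44 m/s.
x(10) = -4 + Σ Δx = 179.5 m.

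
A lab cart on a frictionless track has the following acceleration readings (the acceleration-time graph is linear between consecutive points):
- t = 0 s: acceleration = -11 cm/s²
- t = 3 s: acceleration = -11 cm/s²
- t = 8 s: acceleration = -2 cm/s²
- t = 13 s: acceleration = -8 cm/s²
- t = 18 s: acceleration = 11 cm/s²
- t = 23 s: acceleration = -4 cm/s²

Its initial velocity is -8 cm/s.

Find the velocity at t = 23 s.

Δv equals the area under the a-t graph; then v = v₀ + Δv.
0–3 s: -11 × 3 = -33 cm/s
3–8 s: ½(-11 + -2)(5) = -32.5 cm/s
8–13 s: ½(-2 + -8)(5) = -25 cm/s
13–18 s: ½(-8 + 11)(5) = 7.5 cm/s
18–23 s: ½(11 + -4)(5) = 17.5 cm/s
Δv = -65.5 cm/s, so v(23) = -8 + (-65.5) = -73.5 cm/s.

-73.5 cm/s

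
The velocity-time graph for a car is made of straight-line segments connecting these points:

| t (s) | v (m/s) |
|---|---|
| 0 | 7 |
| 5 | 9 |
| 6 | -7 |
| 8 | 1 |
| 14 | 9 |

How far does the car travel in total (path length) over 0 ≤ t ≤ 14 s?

Total distance travelled is ∫|v| dt — sum the magnitudes of each area piece.
0–5 s: |½(7 + 9)(5)| = 40 m
5–6 s: v = 0 at t = 5.5625 s; triangle areas 2.53125 + 1.53125 = 4.0625 m
6–8 s: v = 0 at t = 7.75 s; triangle areas 6.125 + 0.125 = 6.25 m
8–14 s: |½(1 + 9)(6)| = 30 m
Total distance = 80.3125 m

80.3125 m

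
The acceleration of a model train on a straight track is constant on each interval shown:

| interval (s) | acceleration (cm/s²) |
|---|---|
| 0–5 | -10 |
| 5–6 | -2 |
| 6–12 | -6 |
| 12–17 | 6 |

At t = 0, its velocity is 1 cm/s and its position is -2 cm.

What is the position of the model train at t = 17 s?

On each constant-a segment, Δv = aΔt and Δx = v₀Δt + ½aΔt²; chain segment to segment.
0–5 s: v starts 1 cm/s; Δx = 1·5 + ½·-10·5² = -120 cm; v ends -49 cm/s.
5–6 s: v starts -49 cm/s; Δx = -49·1 + ½·-2·1² = -50 cm; v ends -51 cm/s.
6–12 s: v starts -51 cm/s; Δx = -51·6 + ½·-6·6² = -414 cm; v ends -87 cm/s.
12–17 s: v starts -87 cm/s; Δx = -87·5 + ½·6·5² = -360 cm; v ends -57 cm/s.
x(17) = -2 + Σ Δx = -946 cm.

-946 cm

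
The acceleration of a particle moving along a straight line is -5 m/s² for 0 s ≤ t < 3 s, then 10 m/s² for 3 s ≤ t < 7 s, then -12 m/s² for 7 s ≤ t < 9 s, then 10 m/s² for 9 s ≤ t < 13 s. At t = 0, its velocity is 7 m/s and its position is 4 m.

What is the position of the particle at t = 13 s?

202.5 m

On each constant-a segment, Δv = aΔt and Δx = v₀Δt + ½aΔt²; chain segment to segment.
0–3 s: v starts 7 m/s; Δx = 7·3 + ½·-5·3² = -1.5 m; v ends -8 m/s.
3–7 s: v starts -8 m/s; Δx = -8·4 + ½·10·4² = 48 m; v ends 32 m/s.
7–9 s: v starts 32 m/s; Δx = 32·2 + ½·-12·2² = 40 m; v ends 8 m/s.
9–13 s: v starts 8 m/s; Δx = 8·4 + ½·10·4² = 112 m; v ends 48 m/s.
x(13) = 4 + Σ Δx = 202.5 m.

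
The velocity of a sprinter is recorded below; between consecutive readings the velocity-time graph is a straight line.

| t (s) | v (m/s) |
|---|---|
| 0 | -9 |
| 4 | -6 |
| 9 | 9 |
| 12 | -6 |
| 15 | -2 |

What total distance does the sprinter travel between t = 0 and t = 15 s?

73.2 m

Distance (not displacement) is the total path length: add the absolute areas under v-t.
0–4 s: |½(-9 + -6)(4)| = 30 m
4–9 s: v = 0 at t = 6 s; triangle areas 6 + 13.5 = 19.5 m
9–12 s: v = 0 at t = 10.8 s; triangle areas 8.1 + 3.6 = 11.7 m
12–15 s: |½(-6 + -2)(3)| = 12 m
Total distance = 73.2 m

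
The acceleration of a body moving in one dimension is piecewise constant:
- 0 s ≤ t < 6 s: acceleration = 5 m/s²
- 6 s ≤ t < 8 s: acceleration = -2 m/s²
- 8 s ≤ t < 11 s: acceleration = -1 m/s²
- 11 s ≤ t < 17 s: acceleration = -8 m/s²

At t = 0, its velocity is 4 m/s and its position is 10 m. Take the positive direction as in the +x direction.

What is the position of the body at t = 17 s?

On each constant-a segment, Δv = aΔt and Δx = v₀Δt + ½aΔt²; chain segment to segment.
0–6 s: v starts 4 m/s; Δx = 4·6 + ½·5·6² = 114 m; v ends 34 m/s.
6–8 s: v starts 34 m/s; Δx = 34·2 + ½·-2·2² = 64 m; v ends 30 m/s.
8–11 s: v starts 30 m/s; Δx = 30·3 + ½·-1·3² = 85.5 m; v ends 27 m/s.
11–17 s: v starts 27 m/s; Δx = 27·6 + ½·-8·6² = 18 m; v ends -21 m/s.
x(17) = 10 + Σ Δx = 291.5 m.

291.5 m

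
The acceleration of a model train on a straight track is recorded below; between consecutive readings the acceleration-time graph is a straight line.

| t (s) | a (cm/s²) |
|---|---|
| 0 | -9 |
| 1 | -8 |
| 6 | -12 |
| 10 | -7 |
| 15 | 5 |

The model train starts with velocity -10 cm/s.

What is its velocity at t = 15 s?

Δv equals the area under the a-t graph; then v = v₀ + Δv.
0–1 s: ½(-9 + -8)(1) = -8.5 cm/s
1–6 s: ½(-8 + -12)(5) = -50 cm/s
6–10 s: ½(-12 + -7)(4) = -38 cm/s
10–15 s: ½(-7 + 5)(5) = -5 cm/s
Δv = -101.5 cm/s, so v(15) = -10 + (-101.5) = -111.5 cm/s.

-111.5 cm/s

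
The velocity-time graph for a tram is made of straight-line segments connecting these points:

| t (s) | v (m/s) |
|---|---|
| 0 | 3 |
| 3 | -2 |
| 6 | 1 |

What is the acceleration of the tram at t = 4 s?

1 m/s²

Acceleration is the slope of the v-t graph on 3–6 s: (1 − -2)/(6 − 3) = 1 m/s².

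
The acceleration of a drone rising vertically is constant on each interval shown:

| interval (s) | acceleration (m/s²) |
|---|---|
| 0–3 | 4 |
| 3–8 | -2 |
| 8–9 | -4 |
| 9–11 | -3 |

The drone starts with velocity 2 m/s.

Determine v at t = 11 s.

-6 m/s

Δv equals the area under the a-t graph; then v = v₀ + Δv.
0–3 s: 4 × 3 = 12 m/s
3–8 s: -2 × 5 = -10 m/s
8–9 s: -4 × 1 = -4 m/s
9–11 s: -3 × 2 = -6 m/s
Δv = -8 m/s, so v(11) = 2 + (-8) = -6 m/s.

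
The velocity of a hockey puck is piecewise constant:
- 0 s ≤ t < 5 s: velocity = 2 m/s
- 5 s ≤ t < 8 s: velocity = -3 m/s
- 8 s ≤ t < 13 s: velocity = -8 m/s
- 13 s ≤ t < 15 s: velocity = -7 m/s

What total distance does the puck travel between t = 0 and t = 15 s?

Distance (not displacement) is the total path length: add the absolute areas under v-t.
0–5 s: |2| × 5 = 10 m
5–8 s: |-3| × 3 = 9 m
8–13 s: |-8| × 5 = 40 m
13–15 s: |-7| × 2 = 14 m
Total distance = 73 m

73 m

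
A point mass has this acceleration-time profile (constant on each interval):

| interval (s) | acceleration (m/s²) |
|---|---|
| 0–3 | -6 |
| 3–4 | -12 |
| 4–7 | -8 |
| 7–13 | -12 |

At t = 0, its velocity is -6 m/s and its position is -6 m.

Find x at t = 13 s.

On each constant-a segment, Δv = aΔt and Δx = v₀Δt + ½aΔt²; chain segment to segment.
0–3 s: v starts -6 m/s; Δx = -6·3 + ½·-6·3² = -45 m; v ends -24 m/s.
3–4 s: v starts -24 m/s; Δx = -24·1 + ½·-12·1² = -30 m; v ends -36 m/s.
4–7 s: v starts -36 m/s; Δx = -36·3 + ½·-8·3² = -144 m; v ends -60 m/s.
7–13 s: v starts -60 m/s; Δx = -60·6 + ½·-12·6² = -576 m; v ends -132 m/s.
x(13) = -6 + Σ Δx = -801 m.

-801 m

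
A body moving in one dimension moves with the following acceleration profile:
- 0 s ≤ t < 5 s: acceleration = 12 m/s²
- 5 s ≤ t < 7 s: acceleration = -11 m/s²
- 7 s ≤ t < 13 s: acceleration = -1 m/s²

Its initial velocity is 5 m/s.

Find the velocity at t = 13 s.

Δv equals the area under the a-t graph; then v = v₀ + Δv.
0–5 s: 12 × 5 = 60 m/s
5–7 s: -11 × 2 = -22 m/s
7–13 s: -1 × 6 = -6 m/s
Δv = 32 m/s, so v(13) = 5 + (32) = 37 m/s.

37 m/s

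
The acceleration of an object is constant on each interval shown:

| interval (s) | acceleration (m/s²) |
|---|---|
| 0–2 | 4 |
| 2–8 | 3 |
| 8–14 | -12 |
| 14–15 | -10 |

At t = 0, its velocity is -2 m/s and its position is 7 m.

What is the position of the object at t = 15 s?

On each constant-a segment, Δv = aΔt and Δx = v₀Δt + ½aΔt²; chain segment to segment.
0–2 s: v starts -2 m/s; Δx = -2·2 + ½·4·2² = 4 m; v ends 6 m/s.
2–8 s: v starts 6 m/s; Δx = 6·6 + ½·3·6² = 90 m; v ends 24 m/s.
8–14 s: v starts 24 m/s; Δx = 24·6 + ½·-12·6² = -72 m; v ends -48 m/s.
14–15 s: v starts -48 m/s; Δx = -48·1 + ½·-10·1² = -53 m; v ends -58 m/s.
x(15) = 7 + Σ Δx = -24 m.

-24 m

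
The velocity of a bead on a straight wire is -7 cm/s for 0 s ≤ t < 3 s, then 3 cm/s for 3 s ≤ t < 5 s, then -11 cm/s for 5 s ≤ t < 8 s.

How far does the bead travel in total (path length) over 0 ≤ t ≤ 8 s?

Total distance travelled is ∫|v| dt — sum the magnitudes of each area piece.
0–3 s: |-7| × 3 = 21 cm
3–5 s: |3| × 2 = 6 cm
5–8 s: |-11| × 3 = 33 cm
Total distance = 60 cm

60 cm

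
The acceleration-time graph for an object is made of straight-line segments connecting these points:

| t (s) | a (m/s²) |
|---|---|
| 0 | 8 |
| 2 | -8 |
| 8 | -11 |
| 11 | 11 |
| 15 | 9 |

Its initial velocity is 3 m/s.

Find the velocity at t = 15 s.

-14 m/s

Δv equals the area under the a-t graph; then v = v₀ + Δv.
0–2 s: ½(8 + -8)(2) = 0 m/s
2–8 s: ½(-8 + -11)(6) = -57 m/s
8–11 s: ½(-11 + 11)(3) = 0 m/s
11–15 s: ½(11 + 9)(4) = 40 m/s
Δv = -17 m/s, so v(15) = 3 + (-17) = -14 m/s.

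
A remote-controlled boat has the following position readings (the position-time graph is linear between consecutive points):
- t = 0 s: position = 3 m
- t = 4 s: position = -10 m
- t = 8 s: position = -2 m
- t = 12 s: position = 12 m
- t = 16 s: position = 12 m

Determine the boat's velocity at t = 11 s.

3.5 m/s

Velocity is the slope of the x-t graph on 8–12 s: (12 − -2)/(12 − 8) = 3.5 m/s.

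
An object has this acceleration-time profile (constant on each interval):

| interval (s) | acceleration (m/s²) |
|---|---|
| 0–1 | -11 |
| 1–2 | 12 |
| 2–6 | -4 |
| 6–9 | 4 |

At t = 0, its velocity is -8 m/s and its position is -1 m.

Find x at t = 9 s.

-138.5 m

On each constant-a segment, Δv = aΔt and Δx = v₀Δt + ½aΔt²; chain segment to segment.
0–1 s: v starts -8 m/s; Δx = -8·1 + ½·-11·1² = -13.5 m; v ends -19 m/s.
1–2 s: v starts -19 m/s; Δx = -19·1 + ½·12·1² = -13 m; v ends -7 m/s.
2–6 s: v starts -7 m/s; Δx = -7·4 + ½·-4·4² = -60 m; v ends -23 m/s.
6–9 s: v starts -23 m/s; Δx = -23·3 + ½·4·3² = -51 m; v ends -11 m/s.
x(9) = -1 + Σ Δx = -138.5 m.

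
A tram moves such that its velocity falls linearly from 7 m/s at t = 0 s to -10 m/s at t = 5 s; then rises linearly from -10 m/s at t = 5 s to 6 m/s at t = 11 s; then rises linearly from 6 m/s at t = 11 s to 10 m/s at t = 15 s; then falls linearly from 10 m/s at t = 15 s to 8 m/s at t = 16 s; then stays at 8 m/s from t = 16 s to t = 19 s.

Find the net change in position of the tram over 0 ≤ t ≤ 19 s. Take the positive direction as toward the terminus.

45.5 m

Displacement is the signed area under the v-t curve.
0–5 s: ½(7 + -10)(5) = -7.5 m
5–11 s: ½(-10 + 6)(6) = -12 m
11–15 s: ½(6 + 10)(4) = 32 m
15–16 s: ½(10 + 8)(1) = 9 m
16–19 s: 8 × 3 = 24 m
Net displacement = 45.5 m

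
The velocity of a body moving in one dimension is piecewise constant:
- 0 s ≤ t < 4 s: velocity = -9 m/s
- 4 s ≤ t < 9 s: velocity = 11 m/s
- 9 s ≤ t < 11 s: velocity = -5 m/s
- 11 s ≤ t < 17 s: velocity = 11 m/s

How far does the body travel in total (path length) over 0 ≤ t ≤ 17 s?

Total distance travelled is ∫|v| dt — sum the magnitudes of each area piece.
0–4 s: |-9| × 4 = 36 m
4–9 s: |11| × 5 = 55 m
9–11 s: |-5| × 2 = 10 m
11–17 s: |11| × 6 = 66 m
Total distance = 167 m

167 m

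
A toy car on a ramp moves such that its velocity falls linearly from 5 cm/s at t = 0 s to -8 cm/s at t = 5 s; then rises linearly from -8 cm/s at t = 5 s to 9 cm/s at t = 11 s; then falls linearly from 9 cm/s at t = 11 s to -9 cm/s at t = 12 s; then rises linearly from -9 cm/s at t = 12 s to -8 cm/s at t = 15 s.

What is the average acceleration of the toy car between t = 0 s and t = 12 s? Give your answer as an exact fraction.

Average acceleration = Δv/Δt = (-9 − 5)/(12 − 0) = -7/6 cm/s².

-7/6 cm/s²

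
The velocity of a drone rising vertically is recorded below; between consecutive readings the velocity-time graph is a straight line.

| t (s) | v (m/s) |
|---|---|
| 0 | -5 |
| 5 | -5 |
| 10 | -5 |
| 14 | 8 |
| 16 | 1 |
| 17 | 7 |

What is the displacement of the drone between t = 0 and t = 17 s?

Net displacement equals the area under the velocity-time graph (areas below the axis count negative).
0–5 s: -5 × 5 = -25 m
5–10 s: -5 × 5 = -25 m
10–14 s: ½(-5 + 8)(4) = 6 m
14–16 s: ½(8 + 1)(2) = 9 m
16–17 s: ½(1 + 7)(1) = 4 m
Net displacement = -31 m

-31 m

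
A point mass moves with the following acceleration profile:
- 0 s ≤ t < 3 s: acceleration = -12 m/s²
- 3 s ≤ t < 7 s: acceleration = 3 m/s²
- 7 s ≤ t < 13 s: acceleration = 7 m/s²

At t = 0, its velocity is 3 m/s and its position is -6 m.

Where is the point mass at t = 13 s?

On each constant-a segment, Δv = aΔt and Δx = v₀Δt + ½aΔt²; chain segment to segment.
0–3 s: v starts 3 m/s; Δx = 3·3 + ½·-12·3² = -45 m; v ends -33 m/s.
3–7 s: v starts -33 m/s; Δx = -33·4 + ½·3·4² = -108 m; v ends -21 m/s.
7–13 s: v starts -21 m/s; Δx = -21·6 + ½·7·6² = 0 m; v ends 21 m/s.
x(13) = -6 + Σ Δx = -159 m.

-159 m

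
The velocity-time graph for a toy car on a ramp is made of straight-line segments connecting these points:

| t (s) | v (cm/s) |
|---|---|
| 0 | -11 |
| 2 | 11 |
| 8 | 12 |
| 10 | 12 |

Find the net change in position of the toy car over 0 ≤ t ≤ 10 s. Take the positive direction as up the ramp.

Net displacement equals the area under the velocity-time graph (areas below the axis count negative).
0–2 s: ½(-11 + 11)(2) = 0 cm
2–8 s: ½(11 + 12)(6) = 69 cm
8–10 s: 12 × 2 = 24 cm
Net displacement = 93 cm

93 cm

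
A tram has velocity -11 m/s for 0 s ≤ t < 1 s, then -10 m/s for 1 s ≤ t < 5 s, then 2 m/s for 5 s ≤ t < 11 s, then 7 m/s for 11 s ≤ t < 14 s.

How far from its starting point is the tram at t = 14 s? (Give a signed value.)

-18 m

Net displacement equals the area under the velocity-time graph (areas below the axis count negative).
0–1 s: -11 × 1 = -11 m
1–5 s: -10 × 4 = -40 m
5–11 s: 2 × 6 = 12 m
11–14 s: 7 × 3 = 21 m
Net displacement = -18 m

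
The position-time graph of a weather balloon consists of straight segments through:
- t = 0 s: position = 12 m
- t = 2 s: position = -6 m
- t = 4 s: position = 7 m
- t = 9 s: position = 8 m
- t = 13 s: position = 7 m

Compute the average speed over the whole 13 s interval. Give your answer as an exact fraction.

33/13 m/s

Average speed = (total path length)/(elapsed time); on a piecewise-linear x-t graph the path length is Σ|Δx|.
0–2 s: |Δx| = |-6 − 12| = 18 m
2–4 s: |Δx| = |7 − -6| = 13 m
4–9 s: |Δx| = |8 − 7| = 1 m
9–13 s: |Δx| = |7 − 8| = 1 m
Total path = 33 m; average speed = 33/13 = 33/13 m/s.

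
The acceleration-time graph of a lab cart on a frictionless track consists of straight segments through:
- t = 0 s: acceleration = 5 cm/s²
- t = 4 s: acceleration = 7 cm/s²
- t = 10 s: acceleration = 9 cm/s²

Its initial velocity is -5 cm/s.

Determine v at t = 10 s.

Δv equals the area under the a-t graph; then v = v₀ + Δv.
0–4 s: ½(5 + 7)(4) = 24 cm/s
4–10 s: ½(7 + 9)(6) = 48 cm/s
Δv = 72 cm/s, so v(10) = -5 + (72) = 67 cm/s.

67 cm/s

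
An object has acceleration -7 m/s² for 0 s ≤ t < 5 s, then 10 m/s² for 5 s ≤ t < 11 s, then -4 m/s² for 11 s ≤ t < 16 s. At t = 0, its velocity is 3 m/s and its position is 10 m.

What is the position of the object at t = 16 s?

On each constant-a segment, Δv = aΔt and Δx = v₀Δt + ½aΔt²; chain segment to segment.
0–5 s: v starts 3 m/s; Δx = 3·5 + ½·-7·5² = -72.5 m; v ends -32 m/s.
5–11 s: v starts -32 m/s; Δx = -32·6 + ½·10·6² = -12 m; v ends 28 m/s.
11–16 s: v starts 28 m/s; Δx = 28·5 + ½·-4·5² = 90 m; v ends 8 m/s.
x(16) = 10 + Σ Δx = 15.5 m.

15.5 m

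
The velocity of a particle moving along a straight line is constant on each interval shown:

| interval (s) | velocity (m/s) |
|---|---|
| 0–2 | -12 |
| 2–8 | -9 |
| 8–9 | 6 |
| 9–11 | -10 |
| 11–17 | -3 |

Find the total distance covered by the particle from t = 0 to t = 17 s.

122 m

Distance (not displacement) is the total path length: add the absolute areas under v-t.
0–2 s: |-12| × 2 = 24 m
2–8 s: |-9| × 6 = 54 m
8–9 s: |6| × 1 = 6 m
9–11 s: |-10| × 2 = 20 m
11–17 s: |-3| × 6 = 18 m
Total distance = 122 m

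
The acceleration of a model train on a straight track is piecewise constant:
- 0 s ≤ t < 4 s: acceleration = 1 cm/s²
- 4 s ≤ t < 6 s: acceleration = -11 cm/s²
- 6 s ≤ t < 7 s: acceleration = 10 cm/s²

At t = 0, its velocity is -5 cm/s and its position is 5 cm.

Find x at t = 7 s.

On each constant-a segment, Δv = aΔt and Δx = v₀Δt + ½aΔt²; chain segment to segment.
0–4 s: v starts -5 cm/s; Δx = -5·4 + ½·1·4² = -12 cm; v ends -1 cm/s.
4–6 s: v starts -1 cm/s; Δx = -1·2 + ½·-11·2² = -24 cm; v ends -23 cm/s.
6–7 s: v starts -23 cm/s; Δx = -23·1 + ½·10·1² = -18 cm; v ends -13 cm/s.
x(7) = 5 + Σ Δx = -49 cm.

-49 cm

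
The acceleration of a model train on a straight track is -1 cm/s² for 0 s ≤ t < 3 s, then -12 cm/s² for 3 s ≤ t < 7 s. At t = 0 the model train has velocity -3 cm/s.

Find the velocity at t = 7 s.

Δv equals the area under the a-t graph; then v = v₀ + Δv.
0–3 s: -1 × 3 = -3 cm/s
3–7 s: -12 × 4 = -48 cm/s
Δv = -51 cm/s, so v(7) = -3 + (-51) = -54 cm/s.

-54 cm/s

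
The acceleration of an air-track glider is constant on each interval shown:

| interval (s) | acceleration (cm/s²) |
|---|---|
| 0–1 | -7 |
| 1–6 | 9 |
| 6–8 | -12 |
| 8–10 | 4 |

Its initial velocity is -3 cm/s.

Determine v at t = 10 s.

Δv equals the area under the a-t graph; then v = v₀ + Δv.
0–1 s: -7 × 1 = -7 cm/s
1–6 s: 9 × 5 = 45 cm/s
6–8 s: -12 × 2 = -24 cm/s
8–10 s: 4 × 2 = 8 cm/s
Δv = 22 cm/s, so v(10) = -3 + (22) = 19 cm/s.

19 cm/s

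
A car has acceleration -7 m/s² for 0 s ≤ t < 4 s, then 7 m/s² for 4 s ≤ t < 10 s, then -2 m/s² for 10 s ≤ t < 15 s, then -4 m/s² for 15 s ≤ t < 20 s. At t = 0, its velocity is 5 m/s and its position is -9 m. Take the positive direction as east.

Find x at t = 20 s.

On each constant-a segment, Δv = aΔt and Δx = v₀Δt + ½aΔt²; chain segment to segment.
0–4 s: v starts 5 m/s; Δx = 5·4 + ½·-7·4² = -36 m; v ends -23 m/s.
4–10 s: v starts -23 m/s; Δx = -23·6 + ½·7·6² = -12 m; v ends 19 m/s.
10–15 s: v starts 19 m/s; Δx = 19·5 + ½·-2·5² = 70 m; v ends 9 m/s.
15–20 s: v starts 9 m/s; Δx = 9·5 + ½·-4·5² = -5 m; v ends -11 m/s.
x(20) = -9 + Σ Δx = 8 m.

8 m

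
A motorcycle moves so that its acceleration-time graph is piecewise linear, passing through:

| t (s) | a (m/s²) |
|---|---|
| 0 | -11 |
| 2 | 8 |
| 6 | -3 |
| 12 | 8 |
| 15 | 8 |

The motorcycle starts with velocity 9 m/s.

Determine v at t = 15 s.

Δv equals the area under the a-t graph; then v = v₀ + Δv.
0–2 s: ½(-11 + 8)(2) = -3 m/s
2–6 s: ½(8 + -3)(4) = 10 m/s
6–12 s: ½(-3 + 8)(6) = 15 m/s
12–15 s: 8 × 3 = 24 m/s
Δv = 46 m/s, so v(15) = 9 + (46) = 55 m/s.

55 m/s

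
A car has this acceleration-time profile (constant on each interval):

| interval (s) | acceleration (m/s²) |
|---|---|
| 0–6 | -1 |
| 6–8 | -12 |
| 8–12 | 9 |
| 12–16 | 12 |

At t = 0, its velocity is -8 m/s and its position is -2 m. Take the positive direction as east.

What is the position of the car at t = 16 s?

-112 m

On each constant-a segment, Δv = aΔt and Δx = v₀Δt + ½aΔt²; chain segment to segment.
0–6 s: v starts -8 m/s; Δx = -8·6 + ½·-1·6² = -66 m; v ends -14 m/s.
6–8 s: v starts -14 m/s; Δx = -14·2 + ½·-12·2² = -52 m; v ends -38 m/s.
8–12 s: v starts -38 m/s; Δx = -38·4 + ½·9·4² = -80 m; v ends -2 m/s.
12–16 s: v starts -2 m/s; Δx = -2·4 + ½·12·4² = 88 m; v ends 46 m/s.
x(16) = -2 + Σ Δx = -112 m.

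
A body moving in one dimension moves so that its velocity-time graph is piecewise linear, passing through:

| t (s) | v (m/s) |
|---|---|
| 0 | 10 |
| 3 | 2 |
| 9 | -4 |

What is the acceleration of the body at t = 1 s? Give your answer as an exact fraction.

-8/3 m/s²

Acceleration is the slope of the v-t graph on 0–3 s: (2 − 10)/(3 − 0) = -8/3 m/s².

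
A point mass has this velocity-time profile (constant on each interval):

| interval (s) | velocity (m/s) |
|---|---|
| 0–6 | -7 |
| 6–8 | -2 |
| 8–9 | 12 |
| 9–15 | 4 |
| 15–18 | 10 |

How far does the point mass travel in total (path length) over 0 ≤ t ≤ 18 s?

112 m

Distance (not displacement) is the total path length: add the absolute areas under v-t.
0–6 s: |-7| × 6 = 42 m
6–8 s: |-2| × 2 = 4 m
8–9 s: |12| × 1 = 12 m
9–15 s: |4| × 6 = 24 m
15–18 s: |10| × 3 = 30 m
Total distance = 112 m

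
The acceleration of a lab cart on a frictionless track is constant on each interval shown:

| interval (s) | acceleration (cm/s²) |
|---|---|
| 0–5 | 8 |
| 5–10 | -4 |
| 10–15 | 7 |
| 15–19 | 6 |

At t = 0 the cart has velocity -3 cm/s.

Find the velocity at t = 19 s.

Δv equals the area under the a-t graph; then v = v₀ + Δv.
0–5 s: 8 × 5 = 40 cm/s
5–10 s: -4 × 5 = -20 cm/s
10–15 s: 7 × 5 = 35 cm/s
15–19 s: 6 × 4 = 24 cm/s
Δv = 79 cm/s, so v(19) = -3 + (79) = 76 cm/s.

76 cm/s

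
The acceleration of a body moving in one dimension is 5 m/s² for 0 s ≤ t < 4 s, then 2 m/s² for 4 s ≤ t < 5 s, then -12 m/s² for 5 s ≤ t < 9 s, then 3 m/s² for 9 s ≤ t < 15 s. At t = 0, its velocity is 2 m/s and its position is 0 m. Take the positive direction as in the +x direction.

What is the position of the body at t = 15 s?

On each constant-a segment, Δv = aΔt and Δx = v₀Δt + ½aΔt²; chain segment to segment.
0–4 s: v starts 2 m/s; Δx = 2·4 + ½·5·4² = 48 m; v ends 22 m/s.
4–5 s: v starts 22 m/s; Δx = 22·1 + ½·2·1² = 23 m; v ends 24 m/s.
5–9 s: v starts 24 m/s; Δx = 24·4 + ½·-12·4² = 0 m; v ends -24 m/s.
9–15 s: v starts -24 m/s; Δx = -24·6 + ½·3·6² = -90 m; v ends -6 m/s.
x(15) = 0 + Σ Δx = -19 m.

-19 m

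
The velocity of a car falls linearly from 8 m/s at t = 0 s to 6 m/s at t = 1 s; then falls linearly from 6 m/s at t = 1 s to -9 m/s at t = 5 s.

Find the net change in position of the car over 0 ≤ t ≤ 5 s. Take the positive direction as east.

1 m

Net displacement equals the area under the velocity-time graph (areas below the axis count negative).
0–1 s: ½(8 + 6)(1) = 7 m
1–5 s: ½(6 + -9)(4) = -6 m
Net displacement = 1 m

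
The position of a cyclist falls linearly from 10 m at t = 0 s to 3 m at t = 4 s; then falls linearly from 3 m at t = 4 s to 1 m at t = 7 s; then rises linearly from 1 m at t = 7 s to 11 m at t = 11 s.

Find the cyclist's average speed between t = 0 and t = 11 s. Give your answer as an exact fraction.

Average speed = (total path length)/(elapsed time); on a piecewise-linear x-t graph the path length is Σ|Δx|.
0–4 s: |Δx| = |3 − 10| = 7 m
4–7 s: |Δx| = |1 − 3| = 2 m
7–11 s: |Δx| = |11 − 1| = 10 m
Total path = 19 m; average speed = 19/11 = 19/11 m/s.

19/11 m/s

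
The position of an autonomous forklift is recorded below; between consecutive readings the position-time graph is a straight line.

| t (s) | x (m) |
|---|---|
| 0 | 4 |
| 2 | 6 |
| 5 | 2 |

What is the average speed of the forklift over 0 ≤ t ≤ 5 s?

Average speed = (total path length)/(elapsed time); on a piecewise-linear x-t graph the path length is Σ|Δx|.
0–2 s: |Δx| = |6 − 4| = 2 m
2–5 s: |Δx| = |2 − 6| = 4 m
Total path = 6 m; average speed = 6/5 = 1.2 m/s.

1.2 m/s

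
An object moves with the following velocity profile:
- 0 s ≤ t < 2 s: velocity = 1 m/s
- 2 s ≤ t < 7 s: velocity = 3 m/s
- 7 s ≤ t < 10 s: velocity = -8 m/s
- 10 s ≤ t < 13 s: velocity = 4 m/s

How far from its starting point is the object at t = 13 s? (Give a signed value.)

Displacement is the signed area under the v-t curve.
0–2 s: 1 × 2 = 2 m
2–7 s: 3 × 5 = 15 m
7–10 s: -8 × 3 = -24 m
10–13 s: 4 × 3 = 12 m
Net displacement = 5 m

5 m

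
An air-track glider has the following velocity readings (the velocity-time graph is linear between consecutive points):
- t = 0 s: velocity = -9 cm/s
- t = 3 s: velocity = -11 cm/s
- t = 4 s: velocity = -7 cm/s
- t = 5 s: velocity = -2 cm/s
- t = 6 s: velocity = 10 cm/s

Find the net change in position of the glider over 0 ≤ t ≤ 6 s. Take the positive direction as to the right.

-39.5 cm

Net displacement equals the area under the velocity-time graph (areas below the axis count negative).
0–3 s: ½(-9 + -11)(3) = -30 cm
3–4 s: ½(-11 + -7)(1) = -9 cm
4–5 s: ½(-7 + -2)(1) = -4.5 cm
5–6 s: ½(-2 + 10)(1) = 4 cm
Net displacement = -39.5 cm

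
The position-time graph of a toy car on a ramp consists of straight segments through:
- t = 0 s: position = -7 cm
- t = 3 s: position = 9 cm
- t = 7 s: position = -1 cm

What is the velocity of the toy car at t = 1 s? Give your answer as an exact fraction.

16/3 cm/s

Velocity is the slope of the x-t graph on 0–3 s: (9 − -7)/(3 − 0) = 16/3 cm/s.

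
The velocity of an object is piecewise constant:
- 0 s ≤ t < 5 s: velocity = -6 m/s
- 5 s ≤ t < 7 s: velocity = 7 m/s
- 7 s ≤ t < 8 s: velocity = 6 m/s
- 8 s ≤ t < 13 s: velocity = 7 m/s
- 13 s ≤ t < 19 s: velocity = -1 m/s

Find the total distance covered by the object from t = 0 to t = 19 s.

Distance (not displacement) is the total path length: add the absolute areas under v-t.
0–5 s: |-6| × 5 = 30 m
5–7 s: |7| × 2 = 14 m
7–8 s: |6| × 1 = 6 m
8–13 s: |7| × 5 = 35 m
13–19 s: |-1| × 6 = 6 m
Total distance = 91 m

91 m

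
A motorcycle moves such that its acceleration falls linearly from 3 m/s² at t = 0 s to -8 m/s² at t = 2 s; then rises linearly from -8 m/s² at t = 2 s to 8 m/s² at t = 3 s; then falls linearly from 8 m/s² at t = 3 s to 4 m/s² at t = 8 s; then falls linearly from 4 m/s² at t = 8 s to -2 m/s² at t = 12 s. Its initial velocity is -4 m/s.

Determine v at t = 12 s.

25 m/s

Δv equals the area under the a-t graph; then v = v₀ + Δv.
0–2 s: ½(3 + -8)(2) = -5 m/s
2–3 s: ½(-8 + 8)(1) = 0 m/s
3–8 s: ½(8 + 4)(5) = 30 m/s
8–12 s: ½(4 + -2)(4) = 4 m/s
Δv = 29 m/s, so v(12) = -4 + (29) = 25 m/s.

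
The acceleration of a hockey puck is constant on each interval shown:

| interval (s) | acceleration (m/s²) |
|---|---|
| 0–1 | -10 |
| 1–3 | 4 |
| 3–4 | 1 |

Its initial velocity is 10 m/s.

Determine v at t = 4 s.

9 m/s

Δv equals the area under the a-t graph; then v = v₀ + Δv.
0–1 s: -10 × 1 = -10 m/s
1–3 s: 4 × 2 = 8 m/s
3–4 s: 1 × 1 = 1 m/s
Δv = -1 m/s, so v(4) = 10 + (-1) = 9 m/s.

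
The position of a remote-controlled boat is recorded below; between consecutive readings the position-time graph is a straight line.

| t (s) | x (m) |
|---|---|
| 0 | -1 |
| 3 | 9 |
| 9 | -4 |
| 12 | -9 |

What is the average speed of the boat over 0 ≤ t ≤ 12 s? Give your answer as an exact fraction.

7/3 m/s

Average speed = (total path length)/(elapsed time); on a piecewise-linear x-t graph the path length is Σ|Δx|.
0–3 s: |Δx| = |9 − -1| = 10 m
3–9 s: |Δx| = |-4 − 9| = 13 m
9–12 s: |Δx| = |-9 − -4| = 5 m
Total path = 28 m; average speed = 28/12 = 7/3 m/s.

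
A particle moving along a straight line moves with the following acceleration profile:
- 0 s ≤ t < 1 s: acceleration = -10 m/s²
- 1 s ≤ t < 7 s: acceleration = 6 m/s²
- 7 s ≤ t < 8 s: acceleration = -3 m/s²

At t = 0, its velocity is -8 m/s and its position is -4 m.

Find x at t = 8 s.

-0.5 m

On each constant-a segment, Δv = aΔt and Δx = v₀Δt + ½aΔt²; chain segment to segment.
0–1 s: v starts -8 m/s; Δx = -8·1 + ½·-10·1² = -13 m; v ends -18 m/s.
1–7 s: v starts -18 m/s; Δx = -18·6 + ½·6·6² = 0 m; v ends 18 m/s.
7–8 s: v starts 18 m/s; Δx = 18·1 + ½·-3·1² = 16.5 m; v ends 15 m/s.
x(8) = -4 + Σ Δx = -0.5 m.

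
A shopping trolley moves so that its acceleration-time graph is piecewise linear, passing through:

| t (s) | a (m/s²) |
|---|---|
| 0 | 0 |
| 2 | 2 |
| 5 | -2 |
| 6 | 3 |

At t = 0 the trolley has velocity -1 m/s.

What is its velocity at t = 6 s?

1.5 m/s

Δv equals the area under the a-t graph; then v = v₀ + Δv.
0–2 s: ½(0 + 2)(2) = 2 m/s
2–5 s: ½(2 + -2)(3) = 0 m/s
5–6 s: ½(-2 + 3)(1) = 0.5 m/s
Δv = 2.5 m/s, so v(6) = -1 + (2.5) = 1.5 m/s.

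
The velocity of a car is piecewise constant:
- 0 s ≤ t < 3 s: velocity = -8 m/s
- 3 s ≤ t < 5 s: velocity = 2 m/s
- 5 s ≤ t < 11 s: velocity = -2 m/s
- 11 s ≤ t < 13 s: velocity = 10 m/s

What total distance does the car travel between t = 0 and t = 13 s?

Total distance travelled is ∫|v| dt — sum the magnitudes of each area piece.
0–3 s: |-8| × 3 = 24 m
3–5 s: |2| × 2 = 4 m
5–11 s: |-2| × 6 = 12 m
11–13 s: |10| × 2 = 20 m
Total distance = 60 m

60 m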